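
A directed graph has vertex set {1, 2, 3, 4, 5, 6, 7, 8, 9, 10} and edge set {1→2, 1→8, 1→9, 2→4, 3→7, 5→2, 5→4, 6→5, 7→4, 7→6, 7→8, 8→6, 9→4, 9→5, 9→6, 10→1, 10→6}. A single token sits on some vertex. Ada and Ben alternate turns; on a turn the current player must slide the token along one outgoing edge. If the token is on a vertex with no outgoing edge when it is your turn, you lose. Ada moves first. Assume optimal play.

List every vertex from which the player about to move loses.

1, 3, 4, 6

Work bottom-up. With no move the player to move loses. Otherwise the position is W if at least one move leads to an L position for the opponent, and L if every move leads to a W.
Every edge goes from a vertex to one that appears earlier in the order 4, 2, 5, 6, 9, 8, 1, 10, 7, 3, so processing vertices in that order labels each vertex after all of its successors.
4: no outgoing edge → L
2: reaches L-position 4 → W
5: reaches L-position 4 → W
6: only reaches 5(W), which is W → L
9: reaches L-position 6 → W
8: reaches L-position 6 → W
1: only reaches 8(W), 9(W), 2(W), all W → L
10: reaches L-position 1 → W
7: reaches L-position 6 → W
3: only reaches 7(W), which is W → L
The losing starting vertices are exactly the entries labelled L in this table (4 of them).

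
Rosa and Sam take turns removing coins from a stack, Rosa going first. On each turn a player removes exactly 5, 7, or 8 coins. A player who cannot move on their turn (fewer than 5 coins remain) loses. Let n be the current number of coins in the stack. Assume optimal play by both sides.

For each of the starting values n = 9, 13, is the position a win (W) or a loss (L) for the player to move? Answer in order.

9: W, 13: L

Build the W/L table. Terminal = L. A non-terminal position is W if it has a move to some L; otherwise it is L.
n=0: no move → L
n=1: no move → L
n=2: no move → L
n=3: no move → L
n=4: no move → L
n=5: W (go to 0, an L position)
n=6: W (go to 1, an L position)
n=7: W (go to 2, an L position)
n=8: W (go to 3, an L position)
n=9: W (go to 4, an L position)
n=10: W (go to 3, an L position)
n=11: W (go to 4, an L position)
n=12: W (go to 4, an L position)
n=13: L (options 8(W), 6(W), 5(W) are all W)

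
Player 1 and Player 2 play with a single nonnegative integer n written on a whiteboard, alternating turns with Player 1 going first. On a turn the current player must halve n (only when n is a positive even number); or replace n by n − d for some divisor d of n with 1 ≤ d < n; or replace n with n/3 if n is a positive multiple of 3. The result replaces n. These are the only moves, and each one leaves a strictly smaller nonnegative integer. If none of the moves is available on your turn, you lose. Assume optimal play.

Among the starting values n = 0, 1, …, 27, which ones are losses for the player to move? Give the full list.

Work bottom-up. With no move the player to move loses. Otherwise the position is W if at least one move leads to an L position for the opponent, and L if every move leads to a W.
n=0: no move → L
n=1: no move → L
n=2: →1(L), so W
n=3: →1(L), so W
n=4: →2(W), 3(W) — all W, so L
n=5: →4(L), so W
n=6: →4(L), so W
n=7: →6(W) only, which is W, so L
n=8: →4(L), so W
n=9: →3(W), 6(W), 8(W) — all W, so L
n=10: →9(L), so W
n=11: →10(W) only, which is W, so L
n=12: →4(L), so W
n=13: →12(W) only, which is W, so L
n=14: →7(L), so W
n=15: →5(W), 10(W), 12(W), 14(W) — all W, so L
n=16: →15(L), so W
n=17: →16(W) only, which is W, so L
n=18: →9(L), so W
n=19: →18(W) only, which is W, so L
n=20: →15(L), so W
n=21: →7(L), so W
n=22: →11(L), so W
n=23: →22(W) only, which is W, so L
n=24: →23(L), so W
n=25: →20(W), 24(W) — all W, so L
n=26: →13(L), so W
n=27: →9(L), so W
Reading off the rows marked L gives the requested list; there are 12 such values of n.

0, 1, 4, 7, 9, 11, 13, 15, 17, 19, 23, 25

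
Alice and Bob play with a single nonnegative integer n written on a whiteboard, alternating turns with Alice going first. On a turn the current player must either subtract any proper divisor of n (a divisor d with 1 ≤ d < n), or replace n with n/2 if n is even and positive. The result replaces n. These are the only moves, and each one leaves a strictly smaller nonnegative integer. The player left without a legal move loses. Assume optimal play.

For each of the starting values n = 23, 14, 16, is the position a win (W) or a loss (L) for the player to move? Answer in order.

Label each position W (a win for the player to move) or L (a loss). A position with no legal move is L; any other position is W exactly when some move reaches an L, and L when every move reaches a W.
n=0: no move → L
n=1: no move → L
n=2: can move to 1, which is L ⇒ W
n=3: the only move is to 2(W), a W ⇒ L
n=4: can move to 3, which is L ⇒ W
n=5: the only move is to 4(W), a W ⇒ L
n=6: can move to 3, which is L ⇒ W
n=7: the only move is to 6(W), a W ⇒ L
n=8: can move to 7, which is L ⇒ W
n=9: moves to 6(W), 8(W); every one is W ⇒ L
n=10: can move to 5, which is L ⇒ W
n=11: the only move is to 10(W), a W ⇒ L
n=12: can move to 9, which is L ⇒ W
n=13: the only move is to 12(W), a W ⇒ L
n=14: can move to 7, which is L ⇒ W
n=15: moves to 10(W), 12(W), 14(W); every one is W ⇒ L
n=16: can move to 15, which is L ⇒ W
n=17: the only move is to 16(W), a W ⇒ L
n=18: can move to 9, which is L ⇒ W
n=19: the only move is to 18(W), a W ⇒ L
n=20: can move to 15, which is L ⇒ W
n=21: moves to 14(W), 18(W), 20(W); every one is W ⇒ L
n=22: can move to 11, which is L ⇒ W
n=23: the only move is to 22(W), a W ⇒ L

23: L, 14: W, 16: W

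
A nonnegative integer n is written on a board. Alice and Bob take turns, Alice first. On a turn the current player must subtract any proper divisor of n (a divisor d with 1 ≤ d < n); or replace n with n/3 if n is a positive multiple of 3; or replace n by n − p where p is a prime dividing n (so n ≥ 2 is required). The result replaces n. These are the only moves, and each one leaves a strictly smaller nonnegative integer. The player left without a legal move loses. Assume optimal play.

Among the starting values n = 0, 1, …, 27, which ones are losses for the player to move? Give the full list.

0, 1, 4, 9, 14, 20, 26

Work bottom-up. With no move the player to move loses. Otherwise the position is W if at least one move leads to an L position for the opponent, and L if every move leads to a W.
n=0: no move → L
n=1: no move → L
n=2: W (go to 0, an L position)
n=3: W (go to 0, an L position)
n=4: L (options 2(W), 3(W) are all W)
n=5: W (go to 0, an L position)
n=6: W (go to 4, an L position)
n=7: W (go to 0, an L position)
n=8: W (go to 4, an L position)
n=9: L (options 3(W), 6(W), 8(W) are all W)
n=10: W (go to 9, an L position)
n=11: W (go to 0, an L position)
n=12: W (go to 4, an L position)
n=13: W (go to 0, an L position)
n=14: L (options 7(W), 12(W), 13(W) are all W)
n=15: W (go to 14, an L position)
n=16: W (go to 14, an L position)
n=17: W (go to 0, an L position)
n=18: W (go to 9, an L position)
n=19: W (go to 0, an L position)
n=20: L (options 10(W), 15(W), 16(W), 18(W), 19(W) are all W)
n=21: W (go to 14, an L position)
n=22: W (go to 20, an L position)
n=23: W (go to 0, an L position)
n=24: W (go to 20, an L position)
n=25: W (go to 20, an L position)
n=26: L (options 13(W), 24(W), 25(W) are all W)
n=27: W (go to 9, an L position)
Reading off the rows marked L gives the requested list; there are 7 such values of n.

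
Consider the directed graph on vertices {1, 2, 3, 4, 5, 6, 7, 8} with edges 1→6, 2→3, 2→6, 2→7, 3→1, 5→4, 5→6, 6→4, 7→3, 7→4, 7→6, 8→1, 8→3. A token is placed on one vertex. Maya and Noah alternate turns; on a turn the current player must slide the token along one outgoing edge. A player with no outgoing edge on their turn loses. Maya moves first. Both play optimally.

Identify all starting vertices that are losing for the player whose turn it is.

Positions with no move are L. A position that does have a move is losing for the player to move precisely when every available move leads to a winning position for the opponent. Fill in the labels:
Every edge goes from a vertex to one that appears earlier in the order 4, 6, 1, 3, 8, 7, 5, 2, so processing vertices in that order labels each vertex after all of its successors.
4: no outgoing edge → L
6: reaches L-position 4 → W
1: only reaches 6(W), which is W → L
3: reaches L-position 1 → W
8: reaches L-position 1 → W
7: reaches L-position 4 → W
5: reaches L-position 4 → W
2: only reaches 7(W), 3(W), 6(W), all W → L
The losing starting vertices are exactly the entries labelled L in this table (3 of them).

1, 2, 4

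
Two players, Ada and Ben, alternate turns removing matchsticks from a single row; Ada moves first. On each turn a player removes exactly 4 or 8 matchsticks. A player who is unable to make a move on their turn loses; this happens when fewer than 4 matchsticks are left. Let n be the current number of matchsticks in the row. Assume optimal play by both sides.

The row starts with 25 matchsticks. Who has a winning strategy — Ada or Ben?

Ben wins.

Work bottom-up. With no move the player to move loses. Otherwise the position is W if at least one move leads to an L position for the opponent, and L if every move leads to a W.
n=0: no move → L
n=1: no move → L
n=2: no move → L
n=3: no move → L
n=4: reaches L-position 0 → W
n=5: reaches L-position 1 → W
n=6: reaches L-position 2 → W
n=7: reaches L-position 3 → W
n=8: reaches L-position 0 → W
n=9: reaches L-position 1 → W
n=10: reaches L-position 2 → W
n=11: reaches L-position 3 → W
n=12: only reaches 8(W), 4(W), all W → L
n=13: only reaches 9(W), 5(W), all W → L
n=14: only reaches 10(W), 6(W), all W → L
n=15: only reaches 11(W), 7(W), all W → L
n=16: reaches L-position 12 → W
n=17: reaches L-position 13 → W
n=18: reaches L-position 14 → W
n=19: reaches L-position 15 → W
n=20: reaches L-position 12 → W
n=21: reaches L-position 13 → W
n=22: reaches L-position 14 → W
n=23: reaches L-position 15 → W
n=24: only reaches 20(W), 16(W), all W → L
n=25: only reaches 21(W), 17(W), all W → L
Every move from 25 reaches a W position, so the mover loses.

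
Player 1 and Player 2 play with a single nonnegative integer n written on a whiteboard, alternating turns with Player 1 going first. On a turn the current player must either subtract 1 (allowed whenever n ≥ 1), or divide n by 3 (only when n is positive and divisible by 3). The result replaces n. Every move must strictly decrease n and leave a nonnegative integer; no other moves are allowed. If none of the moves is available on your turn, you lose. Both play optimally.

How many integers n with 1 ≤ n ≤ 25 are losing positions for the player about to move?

Use the standard recursion: the mover loses at a terminal position; elsewhere, the mover wins exactly when some move hands the opponent an L position.
n=0: no move → L
n=1: W (go to 0, an L position)
n=2: L (sole option 1(W) is W)
n=3: W (go to 2, an L position)
n=4: L (sole option 3(W) is W)
n=5: W (go to 4, an L position)
n=6: W (go to 2, an L position)
n=7: L (sole option 6(W) is W)
n=8: W (go to 7, an L position)
n=9: L (options 3(W), 8(W) are all W)
n=10: W (go to 9, an L position)
n=11: L (sole option 10(W) is W)
n=12: W (go to 4, an L position)
n=13: L (sole option 12(W) is W)
n=14: W (go to 13, an L position)
n=15: L (options 5(W), 14(W) are all W)
n=16: W (go to 15, an L position)
n=17: L (sole option 16(W) is W)
n=18: W (go to 17, an L position)
n=19: L (sole option 18(W) is W)
n=20: W (go to 19, an L position)
n=21: W (go to 7, an L position)
n=22: L (sole option 21(W) is W)
n=23: W (go to 22, an L position)
n=24: L (options 8(W), 23(W) are all W)
n=25: W (go to 24, an L position)
L entries with 1 ≤ n ≤ 25 (n=0 is outside the asked range and is not counted): n = 2, 4, 7, 9, 11, 13, 15, 17, 19, 22, 24; that makes 11.

11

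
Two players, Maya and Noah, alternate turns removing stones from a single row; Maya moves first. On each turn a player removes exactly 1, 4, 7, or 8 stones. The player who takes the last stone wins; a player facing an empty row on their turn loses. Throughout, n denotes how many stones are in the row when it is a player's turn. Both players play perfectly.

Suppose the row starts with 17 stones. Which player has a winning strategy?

Maya wins.

Work bottom-up. With no move the player to move loses. Otherwise the position is W if at least one move leads to an L position for the opponent, and L if every move leads to a W.
n=0: no move → L
n=1: →0(L), so W
n=2: →1(W) only, which is W, so L
n=3: →2(L), so W
n=4: →0(L), so W
n=5: →4(W), 1(W) — all W, so L
n=6: →5(L), so W
n=7: →0(L), so W
n=8: →0(L), so W
n=9: →5(L), so W
n=10: →2(L), so W
n=11: →10(W), 7(W), 4(W), 3(W) — all W, so L
n=12: →11(L), so W
n=13: →5(L), so W
n=14: →13(W), 10(W), 7(W), 6(W) — all W, so L
n=15: →14(L), so W
n=16: →15(W), 12(W), 9(W), 8(W) — all W, so L
n=17: →16(L), so W
The starting position 17 is W: Maya should remove 1, leaving 16, handing over an L position.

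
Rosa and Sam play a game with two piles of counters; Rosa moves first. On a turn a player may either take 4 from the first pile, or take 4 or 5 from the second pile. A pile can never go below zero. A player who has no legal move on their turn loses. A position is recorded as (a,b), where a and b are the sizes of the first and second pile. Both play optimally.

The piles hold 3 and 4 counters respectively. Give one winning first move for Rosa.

Compute win/loss labels from the base case upward. A position with no move is L. Any other position is W if it can reach an L in one move, else L.
No move ever increases a pile, so every position that can arise here has a ≤ 3 and b ≤ 4; it is enough to label the cells with 0 ≤ a ≤ 3 and 0 ≤ b ≤ 4.
Every move lowers a or b (never raises either), so fill the grid row by row in increasing a, and left to right within a row: each cell's successors are then already labelled.
      b=0  b=1  b=2  b=3  b=4
a=0:    L    L    L    L    W
a=1:    L    L    L    L    W
a=2:    L    L    L    L    W
a=3:    L    L    L    L    W
Cells with no legal move (terminal, hence L): (0,0), (0,1), (0,2), (0,3), (1,0), (1,1), (1,2), (1,3), (2,0), (2,1), (2,2), (2,3), (3,0), (3,1), (3,2), (3,3).
Every other cell has at least one move into one of the L cells above, so it is W.
From (3,4), the L positions reachable in one move are: (3,0).

Move to (3,0).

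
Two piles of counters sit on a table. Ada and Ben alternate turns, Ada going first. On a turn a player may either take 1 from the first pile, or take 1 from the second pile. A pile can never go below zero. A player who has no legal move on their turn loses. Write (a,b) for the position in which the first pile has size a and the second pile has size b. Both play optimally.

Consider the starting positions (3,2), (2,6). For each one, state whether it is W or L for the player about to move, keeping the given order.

Compute win/loss labels from the base case upward. A position with no move is L. Any other position is W if it can reach an L in one move, else L.
No move ever increases a pile, so every position that can arise here has a ≤ 3 and b ≤ 6; it is enough to label the cells with 0 ≤ a ≤ 3 and 0 ≤ b ≤ 6.
Every move lowers a or b (never raises either), so fill the grid row by row in increasing a, and left to right within a row: each cell's successors are then already labelled.
      b=0  b=1  b=2  b=3  b=4  b=5  b=6
a=0:    L    W    L    W    L    W    L
a=1:    W    L    W    L    W    L    W
a=2:    L    W    L    W    L    W    L
a=3:    W    L    W    L    W    L    W
Cells with no legal move (terminal, hence L): (0,0).
The remaining L cells, each justified by listing all of its moves:
(0,2): L (sole option (0,1)(W) is W)
(0,4): L (sole option (0,3)(W) is W)
(0,6): L (sole option (0,5)(W) is W)
(1,1): L (options (0,1)(W), (1,0)(W) are all W)
(1,3): L (options (0,3)(W), (1,2)(W) are all W)
(1,5): L (options (0,5)(W), (1,4)(W) are all W)
(2,0): L (sole option (1,0)(W) is W)
(2,2): L (options (1,2)(W), (2,1)(W) are all W)
(2,4): L (options (1,4)(W), (2,3)(W) are all W)
(2,6): L (options (1,6)(W), (2,5)(W) are all W)
(3,1): L (options (2,1)(W), (3,0)(W) are all W)
(3,3): L (options (2,3)(W), (3,2)(W) are all W)
(3,5): L (options (2,5)(W), (3,4)(W) are all W)
Every other cell has at least one move into one of the L cells above, so it is W.
(3,2): the move to (2,2) reaches an L cell, so W
(2,6): one of the L cells justified above, so L

(3,2): W, (2,6): L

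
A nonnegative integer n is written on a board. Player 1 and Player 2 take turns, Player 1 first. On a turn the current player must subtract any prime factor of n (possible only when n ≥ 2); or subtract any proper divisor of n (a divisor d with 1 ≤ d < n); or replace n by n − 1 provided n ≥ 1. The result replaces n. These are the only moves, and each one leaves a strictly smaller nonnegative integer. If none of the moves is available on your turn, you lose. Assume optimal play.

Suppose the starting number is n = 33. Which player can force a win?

Build the W/L table. Terminal = L. A non-terminal position is W if it has a move to some L; otherwise it is L.
n=0: no move → L
n=1: →0(L), so W
n=2: →0(L), so W
n=3: →0(L), so W
n=4: →2(W), 3(W) — all W, so L
n=5: →0(L), so W
n=6: →4(L), so W
n=7: →0(L), so W
n=8: →4(L), so W
n=9: →6(W), 8(W) — all W, so L
n=10: →9(L), so W
n=11: →0(L), so W
n=12: →9(L), so W
n=13: →0(L), so W
n=14: →7(W), 12(W), 13(W) — all W, so L
n=15: →14(L), so W
n=16: →14(L), so W
n=17: →0(L), so W
n=18: →9(L), so W
n=19: →0(L), so W
n=20: →10(W), 15(W), 16(W), 18(W), 19(W) — all W, so L
n=21: →14(L), so W
n=22: →20(L), so W
n=23: →0(L), so W
n=24: →20(L), so W
n=25: →20(L), so W
n=26: →13(W), 24(W), 25(W) — all W, so L
n=27: →26(L), so W
n=28: →14(L), so W
n=29: →0(L), so W
n=30: →20(L), so W
n=31: →0(L), so W
n=32: →16(W), 24(W), 28(W), 30(W), 31(W) — all W, so L
n=33: →32(L), so W
The starting position 33 is W: Player 1 should move to 32, handing over an L position.

Player 1 wins.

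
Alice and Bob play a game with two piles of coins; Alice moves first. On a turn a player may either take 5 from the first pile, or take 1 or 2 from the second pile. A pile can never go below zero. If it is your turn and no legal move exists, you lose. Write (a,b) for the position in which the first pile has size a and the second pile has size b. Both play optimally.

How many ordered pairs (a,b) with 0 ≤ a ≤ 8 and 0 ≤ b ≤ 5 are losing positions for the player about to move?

Positions with no move are L. A position that does have a move is losing for the player to move precisely when every available move leads to a winning position for the opponent. Fill in the labels:
Every move lowers a or b (never raises either), so fill the grid row by row in increasing a, and left to right within a row: each cell's successors are then already labelled.
      b=0  b=1  b=2  b=3  b=4  b=5
a=0:    L    W    W    L    W    W
a=1:    L    W    W    L    W    W
a=2:    L    W    W    L    W    W
a=3:    L    W    W    L    W    W
a=4:    L    W    W    L    W    W
a=5:    W    L    W    W    L    W
a=6:    W    L    W    W    L    W
a=7:    W    L    W    W    L    W
a=8:    W    L    W    W    L    W
Cells with no legal move (terminal, hence L): (0,0), (1,0), (2,0), (3,0), (4,0).
The remaining L cells, each justified by listing all of its moves:
(0,3): →(0,2)(W), (0,1)(W) — all W, so L
(1,3): →(1,2)(W), (1,1)(W) — all W, so L
(2,3): →(2,2)(W), (2,1)(W) — all W, so L
(3,3): →(3,2)(W), (3,1)(W) — all W, so L
(4,3): →(4,2)(W), (4,1)(W) — all W, so L
(5,1): →(0,1)(W), (5,0)(W) — all W, so L
(5,4): →(0,4)(W), (5,3)(W), (5,2)(W) — all W, so L
(6,1): →(1,1)(W), (6,0)(W) — all W, so L
(6,4): →(1,4)(W), (6,3)(W), (6,2)(W) — all W, so L
(7,1): →(2,1)(W), (7,0)(W) — all W, so L
(7,4): →(2,4)(W), (7,3)(W), (7,2)(W) — all W, so L
(8,1): →(3,1)(W), (8,0)(W) — all W, so L
(8,4): →(3,4)(W), (8,3)(W), (8,2)(W) — all W, so L
Every other cell has at least one move into one of the L cells above, so it is W.
L cells per row: a=0: 2, a=1: 2, a=2: 2, a=3: 2, a=4: 2, a=5: 2, a=6: 2, a=7: 2, a=8: 2; total 18.

18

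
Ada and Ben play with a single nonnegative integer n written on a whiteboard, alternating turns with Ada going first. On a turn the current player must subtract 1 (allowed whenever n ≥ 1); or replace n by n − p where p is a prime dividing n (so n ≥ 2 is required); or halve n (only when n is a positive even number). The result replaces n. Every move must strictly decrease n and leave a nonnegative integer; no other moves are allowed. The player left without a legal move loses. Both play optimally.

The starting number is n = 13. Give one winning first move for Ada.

Move to 0.

Use the standard recursion: the mover loses at a terminal position; elsewhere, the mover wins exactly when some move hands the opponent an L position.
n=0: no move → L
n=1: →0(L), so W
n=2: →0(L), so W
n=3: →0(L), so W
n=4: →2(W), 3(W) — all W, so L
n=5: →0(L), so W
n=6: →4(L), so W
n=7: →0(L), so W
n=8: →4(L), so W
n=9: →6(W), 8(W) — all W, so L
n=10: →9(L), so W
n=11: →0(L), so W
n=12: →9(L), so W
n=13: →0(L), so W
From 13, the L positions reachable in one move are: 0.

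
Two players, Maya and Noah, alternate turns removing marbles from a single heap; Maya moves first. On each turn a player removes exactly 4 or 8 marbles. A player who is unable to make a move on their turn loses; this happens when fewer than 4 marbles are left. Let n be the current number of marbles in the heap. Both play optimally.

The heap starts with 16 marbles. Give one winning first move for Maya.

Remove 4, leaving 12.

Work bottom-up. With no move the player to move loses. Otherwise the position is W if at least one move leads to an L position for the opponent, and L if every move leads to a W.
n=0: no move → L
n=1: no move → L
n=2: no move → L
n=3: no move → L
n=4: reaches L-position 0 → W
n=5: reaches L-position 1 → W
n=6: reaches L-position 2 → W
n=7: reaches L-position 3 → W
n=8: reaches L-position 0 → W
n=9: reaches L-position 1 → W
n=10: reaches L-position 2 → W
n=11: reaches L-position 3 → W
n=12: only reaches 8(W), 4(W), all W → L
n=13: only reaches 9(W), 5(W), all W → L
n=14: only reaches 10(W), 6(W), all W → L
n=15: only reaches 11(W), 7(W), all W → L
n=16: reaches L-position 12 → W
From 16, the L positions reachable in one move are: 12.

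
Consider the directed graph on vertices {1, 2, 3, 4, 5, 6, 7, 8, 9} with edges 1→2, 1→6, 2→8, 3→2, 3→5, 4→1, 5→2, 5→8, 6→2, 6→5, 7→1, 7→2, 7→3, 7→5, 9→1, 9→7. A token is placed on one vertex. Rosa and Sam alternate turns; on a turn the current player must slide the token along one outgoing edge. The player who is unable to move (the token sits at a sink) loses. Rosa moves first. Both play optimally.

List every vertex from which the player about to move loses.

Label each position W (a win for the player to move) or L (a loss). A position with no legal move is L; any other position is W exactly when some move reaches an L, and L when every move reaches a W.
Every edge goes from a vertex to one that appears earlier in the order 8, 2, 5, 3, 6, 1, 7, 4, 9, so processing vertices in that order labels each vertex after all of its successors.
8: no outgoing edge → L
2: →8(L), so W
5: →8(L), so W
3: →5(W), 2(W) — all W, so L
6: →5(W), 2(W) — all W, so L
1: →6(L), so W
7: →3(L), so W
4: →1(W) only, which is W, so L
9: →7(W), 1(W) — all W, so L
Reading off the rows marked L gives the requested list; there are 5 such vertices.

3, 4, 6, 8, 9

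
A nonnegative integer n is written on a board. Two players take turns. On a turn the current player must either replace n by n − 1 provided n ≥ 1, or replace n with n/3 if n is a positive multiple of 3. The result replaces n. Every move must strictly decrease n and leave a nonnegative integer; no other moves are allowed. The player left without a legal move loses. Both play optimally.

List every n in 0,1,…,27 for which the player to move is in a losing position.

0, 2, 4, 7, 9, 11, 13, 15, 17, 19, 22, 24, 26

Work bottom-up. With no move the player to move loses. Otherwise the position is W if at least one move leads to an L position for the opponent, and L if every move leads to a W.
n=0: no move → L
n=1: reaches L-position 0 → W
n=2: only reaches 1(W), which is W → L
n=3: reaches L-position 2 → W
n=4: only reaches 3(W), which is W → L
n=5: reaches L-position 4 → W
n=6: reaches L-position 2 → W
n=7: only reaches 6(W), which is W → L
n=8: reaches L-position 7 → W
n=9: only reaches 3(W), 8(W), all W → L
n=10: reaches L-position 9 → W
n=11: only reaches 10(W), which is W → L
n=12: reaches L-position 4 → W
n=13: only reaches 12(W), which is W → L
n=14: reaches L-position 13 → W
n=15: only reaches 5(W), 14(W), all W → L
n=16: reaches L-position 15 → W
n=17: only reaches 16(W), which is W → L
n=18: reaches L-position 17 → W
n=19: only reaches 18(W), which is W → L
n=20: reaches L-position 19 → W
n=21: reaches L-position 7 → W
n=22: only reaches 21(W), which is W → L
n=23: reaches L-position 22 → W
n=24: only reaches 8(W), 23(W), all W → L
n=25: reaches L-position 24 → W
n=26: only reaches 25(W), which is W → L
n=27: reaches L-position 9 → W
Reading off the rows marked L gives the requested list; there are 13 such values of n.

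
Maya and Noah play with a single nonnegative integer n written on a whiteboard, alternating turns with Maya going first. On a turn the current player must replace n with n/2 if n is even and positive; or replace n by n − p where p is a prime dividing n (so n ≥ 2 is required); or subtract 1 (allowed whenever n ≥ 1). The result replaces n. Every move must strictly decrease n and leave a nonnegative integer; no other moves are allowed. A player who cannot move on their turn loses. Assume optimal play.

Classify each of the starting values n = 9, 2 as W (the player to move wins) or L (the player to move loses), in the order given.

9: L, 2: W

Use the standard recursion: the mover loses at a terminal position; elsewhere, the mover wins exactly when some move hands the opponent an L position.
n=0: no move → L
n=1: reaches L-position 0 → W
n=2: reaches L-position 0 → W
n=3: reaches L-position 0 → W
n=4: only reaches 2(W), 3(W), all W → L
n=5: reaches L-position 0 → W
n=6: reaches L-position 4 → W
n=7: reaches L-position 0 → W
n=8: reaches L-position 4 → W
n=9: only reaches 6(W), 8(W), all W → L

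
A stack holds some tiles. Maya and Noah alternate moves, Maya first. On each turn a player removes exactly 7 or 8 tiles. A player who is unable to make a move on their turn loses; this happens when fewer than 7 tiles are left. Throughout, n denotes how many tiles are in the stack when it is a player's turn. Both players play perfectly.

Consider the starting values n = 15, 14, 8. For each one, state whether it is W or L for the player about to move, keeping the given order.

Compute win/loss labels from the base case upward. A position with no move is L. Any other position is W if it can reach an L in one move, else L.
n=0: no move → L
n=1: no move → L
n=2: no move → L
n=3: no move → L
n=4: no move → L
n=5: no move → L
n=6: no move → L
n=7: W (go to 0, an L position)
n=8: W (go to 1, an L position)
n=9: W (go to 2, an L position)
n=10: W (go to 3, an L position)
n=11: W (go to 4, an L position)
n=12: W (go to 5, an L position)
n=13: W (go to 6, an L position)
n=14: W (go to 6, an L position)
n=15: L (options 8(W), 7(W) are all W)

15: L, 14: W, 8: W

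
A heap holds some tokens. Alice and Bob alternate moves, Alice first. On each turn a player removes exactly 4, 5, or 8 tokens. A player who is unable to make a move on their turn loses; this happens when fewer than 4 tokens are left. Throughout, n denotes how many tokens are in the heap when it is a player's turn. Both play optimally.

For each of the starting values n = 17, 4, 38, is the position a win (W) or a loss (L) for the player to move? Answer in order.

17: W, 4: W, 38: L

Classify positions by backward induction: terminal positions (no move available) are L. From any other position, the mover wins iff some move reaches an L.
n=0: no move → L
n=1: no move → L
n=2: no move → L
n=3: no move → L
n=4: can move to 0, which is L ⇒ W
n=5: can move to 1, which is L ⇒ W
n=6: can move to 2, which is L ⇒ W
n=7: can move to 3, which is L ⇒ W
n=8: can move to 3, which is L ⇒ W
n=9: can move to 1, which is L ⇒ W
n=10: can move to 2, which is L ⇒ W
n=11: can move to 3, which is L ⇒ W
n=12: moves to 8(W), 7(W), 4(W); every one is W ⇒ L
n=13: moves to 9(W), 8(W), 5(W); every one is W ⇒ L
n=14: moves to 10(W), 9(W), 6(W); every one is W ⇒ L
n=15: moves to 11(W), 10(W), 7(W); every one is W ⇒ L
n=16: can move to 12, which is L ⇒ W
n=17: can move to 13, which is L ⇒ W
n=18: can move to 14, which is L ⇒ W
n=19: can move to 15, which is L ⇒ W
n=20: can move to 15, which is L ⇒ W
n=21: can move to 13, which is L ⇒ W
n=22: can move to 14, which is L ⇒ W
n=23: can move to 15, which is L ⇒ W
n=24: moves to 20(W), 19(W), 16(W); every one is W ⇒ L
n=25: moves to 21(W), 20(W), 17(W); every one is W ⇒ L
n=26: moves to 22(W), 21(W), 18(W); every one is W ⇒ L
n=27: moves to 23(W), 22(W), 19(W); every one is W ⇒ L
n=28: can move to 24, which is L ⇒ W
n=29: can move to 25, which is L ⇒ W
n=30: can move to 26, which is L ⇒ W
n=31: can move to 27, which is L ⇒ W
n=32: can move to 27, which is L ⇒ W
n=33: can move to 25, which is L ⇒ W
n=34: can move to 26, which is L ⇒ W
n=35: can move to 27, which is L ⇒ W
n=36: moves to 32(W), 31(W), 28(W); every one is W ⇒ L
n=37: moves to 33(W), 32(W), 29(W); every one is W ⇒ L
n=38: moves to 34(W), 33(W), 30(W); every one is W ⇒ L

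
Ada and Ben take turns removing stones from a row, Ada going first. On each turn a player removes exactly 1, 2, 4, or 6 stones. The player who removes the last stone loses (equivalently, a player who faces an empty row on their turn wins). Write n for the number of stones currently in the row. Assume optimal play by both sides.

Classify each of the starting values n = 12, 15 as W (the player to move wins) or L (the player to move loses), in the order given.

12: L, 15: W

Compute win/loss labels from the base case upward. A position with no move is W. Any other position is W if it can reach an L in one move, else L.
n=0: no move; the opponent has just taken the last stone and therefore loses → W
n=1: the only move is to 0(W), a W ⇒ L
n=2: can move to 1, which is L ⇒ W
n=3: can move to 1, which is L ⇒ W
n=4: moves to 3(W), 2(W), 0(W); every one is W ⇒ L
n=5: can move to 4, which is L ⇒ W
n=6: can move to 4, which is L ⇒ W
n=7: can move to 1, which is L ⇒ W
n=8: can move to 4, which is L ⇒ W
n=9: moves to 8(W), 7(W), 5(W), 3(W); every one is W ⇒ L
n=10: can move to 9, which is L ⇒ W
n=11: can move to 9, which is L ⇒ W
n=12: moves to 11(W), 10(W), 8(W), 6(W); every one is W ⇒ L
n=13: can move to 12, which is L ⇒ W
n=14: can move to 12, which is L ⇒ W
n=15: can move to 9, which is L ⇒ W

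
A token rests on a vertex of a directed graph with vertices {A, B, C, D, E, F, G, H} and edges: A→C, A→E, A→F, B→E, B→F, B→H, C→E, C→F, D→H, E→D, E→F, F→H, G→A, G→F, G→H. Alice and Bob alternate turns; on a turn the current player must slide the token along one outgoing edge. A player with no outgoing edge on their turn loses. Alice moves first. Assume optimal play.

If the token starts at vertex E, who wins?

Bob wins.

Positions with no move are L. A position that does have a move is losing for the player to move precisely when every available move leads to a winning position for the opponent. Fill in the labels:
Every edge goes from a vertex to one that appears earlier in the order H, D, F, E, C, B, A, G, so processing vertices in that order labels each vertex after all of its successors.
H: no outgoing edge → L
D: can move to H, which is L ⇒ W
F: can move to H, which is L ⇒ W
E: moves to F(W), D(W); every one is W ⇒ L
C: can move to E, which is L ⇒ W
B: can move to E, which is L ⇒ W
A: can move to E, which is L ⇒ W
G: can move to H, which is L ⇒ W
Every move from E reaches a W position, so the mover loses.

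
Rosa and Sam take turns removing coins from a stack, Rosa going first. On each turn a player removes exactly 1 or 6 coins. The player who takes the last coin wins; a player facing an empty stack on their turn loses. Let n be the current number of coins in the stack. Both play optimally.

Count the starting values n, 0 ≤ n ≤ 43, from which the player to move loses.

Build the W/L table. Terminal = L. A non-terminal position is W if it has a move to some L; otherwise it is L.
n=0: no move → L
n=1: →0(L), so W
n=2: →1(W) only, which is W, so L
n=3: →2(L), so W
n=4: →3(W) only, which is W, so L
n=5: →4(L), so W
n=6: →0(L), so W
n=7: →6(W), 1(W) — all W, so L
n=8: →7(L), so W
n=9: →8(W), 3(W) — all W, so L
n=10: →9(L), so W
n=11: →10(W), 5(W) — all W, so L
n=12: →11(L), so W
n=13: →7(L), so W
n=14: →13(W), 8(W) — all W, so L
n=15: →14(L), so W
n=16: →15(W), 10(W) — all W, so L
n=17: →16(L), so W
n=18: →17(W), 12(W) — all W, so L
n=19: →18(L), so W
n=20: →14(L), so W
n=21: →20(W), 15(W) — all W, so L
n=22: →21(L), so W
n=23: →22(W), 17(W) — all W, so L
n=24: →23(L), so W
n=25: →24(W), 19(W) — all W, so L
n=26: →25(L), so W
n=27: →21(L), so W
n=28: →27(W), 22(W) — all W, so L
n=29: →28(L), so W
n=30: →29(W), 24(W) — all W, so L
n=31: →30(L), so W
n=32: →31(W), 26(W) — all W, so L
n=33: →32(L), so W
n=34: →28(L), so W
n=35: →34(W), 29(W) — all W, so L
n=36: →35(L), so W
n=37: →36(W), 31(W) — all W, so L
n=38: →37(L), so W
n=39: →38(W), 33(W) — all W, so L
n=40: →39(L), so W
n=41: →35(L), so W
n=42: →41(W), 36(W) — all W, so L
n=43: →42(L), so W
L entries with 0 ≤ n ≤ 43: n = 0, 2, 4, 7, 9, 11, 14, 16, 18, 21, 23, 25, 28, 30, 32, 35, 37, 39, 42; that makes 19.

19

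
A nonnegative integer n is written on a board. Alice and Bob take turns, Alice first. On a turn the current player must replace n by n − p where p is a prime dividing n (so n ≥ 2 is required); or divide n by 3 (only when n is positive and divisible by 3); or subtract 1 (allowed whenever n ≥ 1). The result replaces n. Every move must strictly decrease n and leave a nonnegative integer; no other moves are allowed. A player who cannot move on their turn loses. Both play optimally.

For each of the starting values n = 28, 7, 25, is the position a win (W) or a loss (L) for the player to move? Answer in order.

Build the W/L table. Terminal = L. A non-terminal position is W if it has a move to some L; otherwise it is L.
n=0: no move → L
n=1: W (go to 0, an L position)
n=2: W (go to 0, an L position)
n=3: W (go to 0, an L position)
n=4: L (options 2(W), 3(W) are all W)
n=5: W (go to 0, an L position)
n=6: W (go to 4, an L position)
n=7: W (go to 0, an L position)
n=8: L (options 6(W), 7(W) are all W)
n=9: W (go to 8, an L position)
n=10: W (go to 8, an L position)
n=11: W (go to 0, an L position)
n=12: W (go to 4, an L position)
n=13: W (go to 0, an L position)
n=14: L (options 7(W), 12(W), 13(W) are all W)
n=15: W (go to 14, an L position)
n=16: W (go to 14, an L position)
n=17: W (go to 0, an L position)
n=18: L (options 6(W), 15(W), 16(W), 17(W) are all W)
n=19: W (go to 0, an L position)
n=20: W (go to 18, an L position)
n=21: W (go to 14, an L position)
n=22: L (options 11(W), 20(W), 21(W) are all W)
n=23: W (go to 0, an L position)
n=24: W (go to 8, an L position)
n=25: L (options 20(W), 24(W) are all W)
n=26: W (go to 25, an L position)
n=27: L (options 9(W), 24(W), 26(W) are all W)
n=28: W (go to 27, an L position)

28: W, 7: W, 25: L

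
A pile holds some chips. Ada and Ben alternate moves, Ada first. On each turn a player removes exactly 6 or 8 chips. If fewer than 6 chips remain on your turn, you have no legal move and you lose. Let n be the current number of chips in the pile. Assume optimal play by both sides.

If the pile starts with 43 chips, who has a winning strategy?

Classify positions by backward induction: terminal positions (no move available) are L. From any other position, the mover wins iff some move reaches an L.
n=0: no move → L
n=1: no move → L
n=2: no move → L
n=3: no move → L
n=4: no move → L
n=5: no move → L
n=6: reaches L-position 0 → W
n=7: reaches L-position 1 → W
n=8: reaches L-position 2 → W
n=9: reaches L-position 3 → W
n=10: reaches L-position 4 → W
n=11: reaches L-position 5 → W
n=12: reaches L-position 4 → W
n=13: reaches L-position 5 → W
n=14: only reaches 8(W), 6(W), all W → L
n=15: only reaches 9(W), 7(W), all W → L
n=16: only reaches 10(W), 8(W), all W → L
n=17: only reaches 11(W), 9(W), all W → L
n=18: only reaches 12(W), 10(W), all W → L
n=19: only reaches 13(W), 11(W), all W → L
n=20: reaches L-position 14 → W
n=21: reaches L-position 15 → W
n=22: reaches L-position 16 → W
n=23: reaches L-position 17 → W
n=24: reaches L-position 18 → W
n=25: reaches L-position 19 → W
n=26: reaches L-position 18 → W
n=27: reaches L-position 19 → W
n=28: only reaches 22(W), 20(W), all W → L
n=29: only reaches 23(W), 21(W), all W → L
n=30: only reaches 24(W), 22(W), all W → L
n=31: only reaches 25(W), 23(W), all W → L
n=32: only reaches 26(W), 24(W), all W → L
n=33: only reaches 27(W), 25(W), all W → L
n=34: reaches L-position 28 → W
n=35: reaches L-position 29 → W
n=36: reaches L-position 30 → W
n=37: reaches L-position 31 → W
n=38: reaches L-position 32 → W
n=39: reaches L-position 33 → W
n=40: reaches L-position 32 → W
n=41: reaches L-position 33 → W
n=42: only reaches 36(W), 34(W), all W → L
n=43: only reaches 37(W), 35(W), all W → L
The starting position 43 is L: whatever Ada does, the opponent receives a W position.

Ben wins.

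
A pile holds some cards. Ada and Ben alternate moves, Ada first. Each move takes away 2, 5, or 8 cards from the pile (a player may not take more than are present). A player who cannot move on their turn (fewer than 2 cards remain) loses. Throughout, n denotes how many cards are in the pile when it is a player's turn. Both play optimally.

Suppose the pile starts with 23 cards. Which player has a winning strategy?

Label each position W (a win for the player to move) or L (a loss). A position with no legal move is L; any other position is W exactly when some move reaches an L, and L when every move reaches a W.
n=0: no move → L
n=1: no move → L
n=2: W (go to 0, an L position)
n=3: W (go to 1, an L position)
n=4: L (sole option 2(W) is W)
n=5: W (go to 0, an L position)
n=6: W (go to 4, an L position)
n=7: L (options 5(W), 2(W) are all W)
n=8: W (go to 0, an L position)
n=9: W (go to 7, an L position)
n=10: L (options 8(W), 5(W), 2(W) are all W)
n=11: L (options 9(W), 6(W), 3(W) are all W)
n=12: W (go to 10, an L position)
n=13: W (go to 11, an L position)
n=14: L (options 12(W), 9(W), 6(W) are all W)
n=15: W (go to 10, an L position)
n=16: W (go to 14, an L position)
n=17: L (options 15(W), 12(W), 9(W) are all W)
n=18: W (go to 10, an L position)
n=19: W (go to 17, an L position)
n=20: L (options 18(W), 15(W), 12(W) are all W)
n=21: L (options 19(W), 16(W), 13(W) are all W)
n=22: W (go to 20, an L position)
n=23: W (go to 21, an L position)
From 23 Ada can remove 2, leaving 21, reaching an L position.

Ada wins.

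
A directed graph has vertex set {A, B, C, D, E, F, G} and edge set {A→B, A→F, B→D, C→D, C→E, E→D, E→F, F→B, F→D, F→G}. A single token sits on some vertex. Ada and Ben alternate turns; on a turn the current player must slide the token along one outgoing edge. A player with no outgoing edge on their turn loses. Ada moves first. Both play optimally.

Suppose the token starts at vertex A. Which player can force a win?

Ben wins.

Build the W/L table. Terminal = L. A non-terminal position is W if it has a move to some L; otherwise it is L.
Every edge goes from a vertex to one that appears earlier in the order D, G, B, F, E, C, A, so processing vertices in that order labels each vertex after all of its successors.
D: no outgoing edge → L
G: no outgoing edge → L
B: can move to D, which is L ⇒ W
F: can move to G, which is L ⇒ W
E: can move to D, which is L ⇒ W
C: can move to D, which is L ⇒ W
A: moves to F(W), B(W); every one is W ⇒ L
The starting position A is L: whatever Ada does, the opponent receives a W position.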